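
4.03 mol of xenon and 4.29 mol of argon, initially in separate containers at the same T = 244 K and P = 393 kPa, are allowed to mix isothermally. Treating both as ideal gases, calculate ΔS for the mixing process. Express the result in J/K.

Mole fractions: x_A = 4.03/8.32 = 0.484, x_B = 0.516.
ΔS_mix = −R(n_A ln x_A + n_B ln x_B) = −8.314 × (4.03 ln 0.484 + 4.29 ln 0.516) = 47.9 J/K.

ΔS_mix = 47.9 J/K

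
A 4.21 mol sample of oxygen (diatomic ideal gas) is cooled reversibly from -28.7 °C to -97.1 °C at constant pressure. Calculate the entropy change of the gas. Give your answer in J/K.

ΔS = -40.2 J/K

In kelvin: T₁ = 244.45 K, T₂ = 176.05 K. At constant pressure, ΔS = nC_p ln(T₂/T₁) with C_p = 7R/2 = 29.1 J mol⁻¹ K⁻¹.
ΔS = 4.21 × 29.1 × ln(176.05/244.45) = -40.2 J/K.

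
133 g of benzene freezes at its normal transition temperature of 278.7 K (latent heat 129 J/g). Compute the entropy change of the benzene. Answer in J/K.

Heat released by the substance: Q = −mL = −133 × 129 = −17157 J.
At constant T, ΔS = Q_rev/T = −17157 / 278.7 = -61.6 J/K.

ΔS = -61.6 J/K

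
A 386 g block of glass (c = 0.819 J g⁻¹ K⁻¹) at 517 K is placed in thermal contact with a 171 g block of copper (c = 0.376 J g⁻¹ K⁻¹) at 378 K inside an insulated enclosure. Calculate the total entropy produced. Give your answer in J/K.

Energy balance: T_f = (m₁c₁T₁ + m₂c₂T₂)/(m₁c₁ + m₂c₂) = 493.51 K.
ΔS₁ = m₁c₁ ln(T_f/T₁) = 316.134 × ln(493.51/517) = -14.7 J/K.
ΔS₂ = m₂c₂ ln(T_f/T₂) = 64.296 × ln(493.51/378) = 17.14 J/K.
ΔS_total = -14.7 + 17.14 = 2.44 J/K.

ΔS_total = 2.44 J/K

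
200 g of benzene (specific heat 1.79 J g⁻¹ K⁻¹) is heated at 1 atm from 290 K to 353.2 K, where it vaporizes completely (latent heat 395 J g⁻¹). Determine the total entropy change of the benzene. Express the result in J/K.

ΔS = 294 J/K

Warming step: ΔS₁ = m c ln(T_tr/T_i) = 200 × 1.79 × ln(353.2/290) = 70.58 J/K.
Phase change: ΔS₂ = +mL/T_tr = 200 × 395 / 353.2 = 223.7 J/K.
ΔS_total = (70.58) + (223.7) = 294 J/K.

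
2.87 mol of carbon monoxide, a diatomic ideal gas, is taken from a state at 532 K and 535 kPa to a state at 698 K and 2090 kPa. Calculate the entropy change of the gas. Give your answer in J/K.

ΔS = -9.83 J/K

ΔS = nC_p ln(T₂/T₁) − nR ln(P₂/P₁), with C_p = 7R/2 = 29.1 J mol⁻¹ K⁻¹ for a diatomic ideal gas.
ΔS = 2.87 × [29.1 × ln(698/532) − 8.314 × ln(2090/535)] = -9.83 J/K.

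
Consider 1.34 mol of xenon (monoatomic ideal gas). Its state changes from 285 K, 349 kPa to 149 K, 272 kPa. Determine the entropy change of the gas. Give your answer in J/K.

ΔS = -15.3 J/K

ΔS = nC_p ln(T₂/T₁) − nR ln(P₂/P₁), with C_p = 5R/2 = 20.79 J mol⁻¹ K⁻¹ for a monoatomic ideal gas.
ΔS = 1.34 × [20.79 × ln(149/285) − 8.314 × ln(272/349)] = -15.3 J/K.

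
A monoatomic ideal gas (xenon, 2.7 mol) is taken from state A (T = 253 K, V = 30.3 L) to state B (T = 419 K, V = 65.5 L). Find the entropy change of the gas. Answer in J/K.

Entropy is a state function: ΔS = nC_V ln(T₂/T₁) + nR ln(V₂/V₁), with C_V = 3R/2 = 12.47 J mol⁻¹ K⁻¹ for a monoatomic ideal gas.
ΔS = 2.7 × [12.47 × ln(419/253) + 8.314 × ln(65.5/30.3)] = 34.3 J/K.

ΔS = 34.3 J/K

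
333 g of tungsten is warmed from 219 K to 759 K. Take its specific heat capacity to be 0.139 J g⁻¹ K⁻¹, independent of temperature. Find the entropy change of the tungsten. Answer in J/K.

ΔS = ∫dQ_rev/T = m c ln(T₂/T₁) = 333 × 0.139 × ln(759/219) = 57.5 J/K.

ΔS = 57.5 J/K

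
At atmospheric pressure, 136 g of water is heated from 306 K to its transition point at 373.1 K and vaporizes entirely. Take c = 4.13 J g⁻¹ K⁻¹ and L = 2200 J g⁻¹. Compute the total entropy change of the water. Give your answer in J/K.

Warming step: ΔS₁ = m c ln(T_tr/T_i) = 136 × 4.13 × ln(373.1/306) = 111.4 J/K.
Phase change: ΔS₂ = +mL/T_tr = 136 × 2200 / 373.1 = 801.9 J/K.
ΔS_total = (111.4) + (801.9) = 913 J/K.

ΔS = 913 J/K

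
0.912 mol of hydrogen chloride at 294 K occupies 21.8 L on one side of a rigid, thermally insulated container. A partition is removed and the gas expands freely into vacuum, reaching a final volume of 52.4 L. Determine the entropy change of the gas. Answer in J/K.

ΔS_gas = 6.65 J/K

No heat is exchanged and no work is done, so the ideal-gas temperature stays constant.
Entropy is a state function; using a reversible isothermal path, ΔS_gas = nR ln(V₂/V₁) = 0.912 × 8.314 × ln(52.4/21.8) = 6.65 J/K.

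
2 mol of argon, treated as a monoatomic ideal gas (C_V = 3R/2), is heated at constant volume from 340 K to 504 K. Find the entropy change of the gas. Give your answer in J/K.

At constant volume, ΔS = nC_V ln(T₂/T₁) with C_V = 3R/2 = 12.47 J mol⁻¹ K⁻¹.
ΔS = 2 × 12.47 × ln(504/340) = 9.82 J/K.

ΔS = 9.82 J/K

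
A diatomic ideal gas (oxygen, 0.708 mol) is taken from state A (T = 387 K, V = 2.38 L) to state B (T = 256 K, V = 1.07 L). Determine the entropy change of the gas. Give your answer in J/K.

ΔS = -10.8 J/K

Entropy is a state function: ΔS = nC_V ln(T₂/T₁) + nR ln(V₂/V₁), with C_V = 5R/2 = 20.79 J mol⁻¹ K⁻¹ for a diatomic ideal gas.
ΔS = 0.708 × [20.79 × ln(256/387) + 8.314 × ln(1.07/2.38)] = -10.8 J/K.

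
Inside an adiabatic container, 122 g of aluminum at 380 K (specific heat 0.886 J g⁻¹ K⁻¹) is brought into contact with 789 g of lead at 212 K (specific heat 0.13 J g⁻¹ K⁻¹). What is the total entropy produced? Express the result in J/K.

ΔS_total = 8.79 J/K

Energy balance: T_f = (m₁c₁T₁ + m₂c₂T₂)/(m₁c₁ + m₂c₂) = 298.2 K.
ΔS₁ = m₁c₁ ln(T_f/T₁) = 108.092 × ln(298.2/380) = -26.202 J/K.
ΔS₂ = m₂c₂ ln(T_f/T₂) = 102.57 × ln(298.2/212) = 34.995 J/K.
ΔS_total = -26.202 + 34.995 = 8.79 J/K.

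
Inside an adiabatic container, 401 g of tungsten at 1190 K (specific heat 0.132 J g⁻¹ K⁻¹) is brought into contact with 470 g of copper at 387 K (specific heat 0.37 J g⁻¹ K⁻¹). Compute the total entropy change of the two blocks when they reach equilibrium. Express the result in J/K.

Energy balance: T_f = (m₁c₁T₁ + m₂c₂T₂)/(m₁c₁ + m₂c₂) = 574.38 K.
ΔS₁ = m₁c₁ ln(T_f/T₁) = 52.932 × ln(574.38/1190) = -38.56 J/K.
ΔS₂ = m₂c₂ ln(T_f/T₂) = 173.9 × ln(574.38/387) = 68.67 J/K.
ΔS_total = -38.56 + 68.67 = 30.1 J/K.

ΔS_total = 30.1 J/K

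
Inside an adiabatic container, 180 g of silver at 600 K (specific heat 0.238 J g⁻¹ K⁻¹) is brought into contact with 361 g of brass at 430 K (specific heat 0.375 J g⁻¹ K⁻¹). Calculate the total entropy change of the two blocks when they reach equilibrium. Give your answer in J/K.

Energy balance: T_f = (m₁c₁T₁ + m₂c₂T₂)/(m₁c₁ + m₂c₂) = 470.87 K.
ΔS₁ = m₁c₁ ln(T_f/T₁) = 42.84 × ln(470.87/600) = -10.38 J/K.
ΔS₂ = m₂c₂ ln(T_f/T₂) = 135.375 × ln(470.87/430) = 12.29 J/K.
ΔS_total = -10.38 + 12.29 = 1.91 J/K.

ΔS_total = 1.91 J/K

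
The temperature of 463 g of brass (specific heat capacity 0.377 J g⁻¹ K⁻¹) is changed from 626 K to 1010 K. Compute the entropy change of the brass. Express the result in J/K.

ΔS = ∫dQ_rev/T = m c ln(T₂/T₁) = 463 × 0.377 × ln(1010/626) = 83.5 J/K.

ΔS = 83.5 J/K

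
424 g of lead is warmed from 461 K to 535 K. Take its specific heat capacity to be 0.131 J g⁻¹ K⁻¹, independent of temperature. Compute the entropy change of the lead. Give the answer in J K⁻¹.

ΔS = ∫dQ_rev/T = m c ln(T₂/T₁) = 424 × 0.131 × ln(535/461) = 8.27 J/K.

ΔS = 8.27 J/K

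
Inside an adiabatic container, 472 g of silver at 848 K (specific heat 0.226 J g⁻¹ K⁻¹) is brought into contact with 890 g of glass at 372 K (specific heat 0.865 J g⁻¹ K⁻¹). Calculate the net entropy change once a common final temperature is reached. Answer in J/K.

ΔS_total = 39 J/K

Energy balance: T_f = (m₁c₁T₁ + m₂c₂T₂)/(m₁c₁ + m₂c₂) = 429.93 K.
ΔS₁ = m₁c₁ ln(T_f/T₁) = 106.672 × ln(429.93/848) = -72.458 J/K.
ΔS₂ = m₂c₂ ln(T_f/T₂) = 769.85 × ln(429.93/372) = 111.42 J/K.
ΔS_total = -72.458 + 111.42 = 39 J/K.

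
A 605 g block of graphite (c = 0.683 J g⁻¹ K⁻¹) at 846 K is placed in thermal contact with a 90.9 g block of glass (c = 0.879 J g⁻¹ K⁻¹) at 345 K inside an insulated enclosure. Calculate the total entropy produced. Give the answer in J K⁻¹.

ΔS_total = 21.9 J/K

Energy balance: T_f = (m₁c₁T₁ + m₂c₂T₂)/(m₁c₁ + m₂c₂) = 764.82 K.
ΔS₁ = m₁c₁ ln(T_f/T₁) = 413.215 × ln(764.82/846) = -41.68 J/K.
ΔS₂ = m₂c₂ ln(T_f/T₂) = 79.9011 × ln(764.82/345) = 63.61 J/K.
ΔS_total = -41.68 + 63.61 = 21.9 J/K.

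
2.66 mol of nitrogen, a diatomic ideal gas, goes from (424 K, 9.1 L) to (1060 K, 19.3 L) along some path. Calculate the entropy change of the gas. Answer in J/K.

ΔS = 67.3 J/K

Entropy is a state function: ΔS = nC_V ln(T₂/T₁) + nR ln(V₂/V₁), with C_V = 5R/2 = 20.79 J mol⁻¹ K⁻¹ for a diatomic ideal gas.
ΔS = 2.66 × [20.79 × ln(1060/424) + 8.314 × ln(19.3/9.1)] = 67.3 J/K.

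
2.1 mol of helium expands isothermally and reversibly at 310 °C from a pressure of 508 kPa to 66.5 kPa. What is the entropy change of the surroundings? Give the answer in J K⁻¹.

ΔS_surr = -35.5 J/K

For an isothermal ideal gas ΔS_gas = nR ln(P₁/P₂) = 2.1 × 8.314 × ln(508/66.5) = 35.5 J/K.
The process is reversible, so ΔS_surr = −ΔS_gas = -35.5 J/K and ΔS_universe = 0.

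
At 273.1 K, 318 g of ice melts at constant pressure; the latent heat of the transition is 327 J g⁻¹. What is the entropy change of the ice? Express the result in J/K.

ΔS = 381 J/K

Heat absorbed by the substance: Q = mL = 318 × 327 = 103986 J.
At constant T, ΔS = Q_rev/T = 103986 / 273.1 = 381 J/K.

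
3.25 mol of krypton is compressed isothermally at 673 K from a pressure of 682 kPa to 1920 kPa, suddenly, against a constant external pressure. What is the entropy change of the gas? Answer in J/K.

ΔS_gas = -28 J/K

Entropy is a state function, so ΔS_gas depends only on the end states.
For an isothermal ideal gas ΔS_gas = nR ln(P₁/P₂) = 3.25 × 8.314 × ln(682/1920) = -28 J/K.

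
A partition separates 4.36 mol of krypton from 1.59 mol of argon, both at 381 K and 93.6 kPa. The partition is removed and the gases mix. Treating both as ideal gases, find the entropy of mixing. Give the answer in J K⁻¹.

Mole fractions: x_A = 4.36/5.95 = 0.733, x_B = 0.267.
ΔS_mix = −R(n_A ln x_A + n_B ln x_B) = −8.314 × (4.36 ln 0.733 + 1.59 ln 0.267) = 28.7 J/K.

ΔS_mix = 28.7 J/K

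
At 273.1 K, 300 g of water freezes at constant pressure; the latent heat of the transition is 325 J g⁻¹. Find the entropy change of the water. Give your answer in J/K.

ΔS = -357 J/K

Heat released by the substance: Q = −mL = −300 × 325 = −97500 J.
At constant T, ΔS = Q_rev/T = −97500 / 273.1 = -357 J/K.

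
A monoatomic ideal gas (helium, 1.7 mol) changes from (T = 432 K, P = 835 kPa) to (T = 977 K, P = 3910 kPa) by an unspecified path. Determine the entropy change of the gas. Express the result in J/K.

ΔS = 7.01 J/K

ΔS = nC_p ln(T₂/T₁) − nR ln(P₂/P₁), with C_p = 5R/2 = 20.79 J mol⁻¹ K⁻¹ for a monoatomic ideal gas.
ΔS = 1.7 × [20.79 × ln(977/432) − 8.314 × ln(3910/835)] = 7.01 J/K.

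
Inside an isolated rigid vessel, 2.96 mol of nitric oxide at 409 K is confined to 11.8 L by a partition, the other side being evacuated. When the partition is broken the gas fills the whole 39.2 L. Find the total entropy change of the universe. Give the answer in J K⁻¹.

ΔS_universe = 29.5 J/K

For an ideal gas in free expansion Q = 0 and W = 0, so T is unchanged.
Entropy is a state function; using a reversible isothermal path, ΔS_gas = nR ln(V₂/V₁) = 2.96 × 8.314 × ln(39.2/11.8) = 29.5 J/K.
The insulated surroundings exchange no heat, so ΔS_surr = 0 and ΔS_universe = ΔS_gas.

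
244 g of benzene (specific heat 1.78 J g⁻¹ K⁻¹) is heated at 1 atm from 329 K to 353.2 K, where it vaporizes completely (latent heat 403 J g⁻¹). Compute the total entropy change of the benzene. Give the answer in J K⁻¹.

ΔS = 309 J/K

Warming step: ΔS₁ = m c ln(T_tr/T_i) = 244 × 1.78 × ln(353.2/329) = 30.83 J/K.
Phase change: ΔS₂ = +mL/T_tr = 244 × 403 / 353.2 = 278.4 J/K.
ΔS_total = (30.83) + (278.4) = 309 J/K.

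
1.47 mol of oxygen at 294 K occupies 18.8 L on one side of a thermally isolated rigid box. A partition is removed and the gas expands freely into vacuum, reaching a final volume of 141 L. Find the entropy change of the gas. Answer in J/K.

No heat is exchanged and no work is done, so the ideal-gas temperature stays constant.
Entropy is a state function; using a reversible isothermal path, ΔS_gas = nR ln(V₂/V₁) = 1.47 × 8.314 × ln(141/18.8) = 24.6 J/K.

ΔS_gas = 24.6 J/K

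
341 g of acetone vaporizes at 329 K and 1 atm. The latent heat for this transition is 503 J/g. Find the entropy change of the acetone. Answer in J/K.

Heat absorbed by the substance: Q = mL = 341 × 503 = 171523 J.
At constant T, ΔS = Q_rev/T = 171523 / 329 = 521 J/K.

ΔS = 521 J/K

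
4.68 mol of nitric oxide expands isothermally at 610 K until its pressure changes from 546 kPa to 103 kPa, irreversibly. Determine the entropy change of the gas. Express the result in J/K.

ΔS_gas = 64.9 J/K

Entropy is a state function, so ΔS_gas depends only on the end states.
For an isothermal ideal gas ΔS_gas = nR ln(P₁/P₂) = 4.68 × 8.314 × ln(546/103) = 64.9 J/K.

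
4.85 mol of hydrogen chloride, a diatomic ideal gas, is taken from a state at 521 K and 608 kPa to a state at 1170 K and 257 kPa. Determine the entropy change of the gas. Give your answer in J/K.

ΔS = 149 J/K

ΔS = nC_p ln(T₂/T₁) − nR ln(P₂/P₁), with C_p = 7R/2 = 29.1 J mol⁻¹ K⁻¹ for a diatomic ideal gas.
ΔS = 4.85 × [29.1 × ln(1170/521) − 8.314 × ln(257/608)] = 149 J/K.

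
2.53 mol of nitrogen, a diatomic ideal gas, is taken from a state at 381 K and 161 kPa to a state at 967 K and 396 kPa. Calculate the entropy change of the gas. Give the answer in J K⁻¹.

ΔS = 49.6 J/K

ΔS = nC_p ln(T₂/T₁) − nR ln(P₂/P₁), with C_p = 7R/2 = 29.1 J mol⁻¹ K⁻¹ for a diatomic ideal gas.
ΔS = 2.53 × [29.1 × ln(967/381) − 8.314 × ln(396/161)] = 49.6 J/K.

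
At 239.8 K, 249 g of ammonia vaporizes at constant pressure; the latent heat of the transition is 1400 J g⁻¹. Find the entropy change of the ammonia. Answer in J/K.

ΔS = 1450 J/K

Heat absorbed by the substance: Q = mL = 249 × 1400 = 348600 J.
At constant T, ΔS = Q_rev/T = 348600 / 239.8 = 1450 J/K.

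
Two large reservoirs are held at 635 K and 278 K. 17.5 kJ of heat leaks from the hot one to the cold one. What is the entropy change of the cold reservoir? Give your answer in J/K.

ΔS_cold = 62.9 J/K

The cold reservoir gains heat Q, so ΔS_cold = +Q/T_C = 17500/278 = 62.9 J/K.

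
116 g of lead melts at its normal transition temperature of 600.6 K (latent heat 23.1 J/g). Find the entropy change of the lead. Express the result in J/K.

ΔS = 4.46 J/K

Heat absorbed by the substance: Q = mL = 116 × 23.1 = 2679.6 J.
At constant T, ΔS = Q_rev/T = 2679.6 / 600.6 = 4.46 J/K.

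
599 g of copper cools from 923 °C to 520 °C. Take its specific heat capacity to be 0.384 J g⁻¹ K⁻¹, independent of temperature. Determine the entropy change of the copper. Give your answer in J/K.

In kelvin: T₁ = 1196.15 K, T₂ = 793.15 K. ΔS = ∫dQ_rev/T = m c ln(T₂/T₁) = 599 × 0.384 × ln(793.15/1196.15) = -94.5 J/K.

ΔS = -94.5 J/K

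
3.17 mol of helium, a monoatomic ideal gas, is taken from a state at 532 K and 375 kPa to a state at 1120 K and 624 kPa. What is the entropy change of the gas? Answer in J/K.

ΔS = nC_p ln(T₂/T₁) − nR ln(P₂/P₁), with C_p = 5R/2 = 20.79 J mol⁻¹ K⁻¹ for a monoatomic ideal gas.
ΔS = 3.17 × [20.79 × ln(1120/532) − 8.314 × ln(624/375)] = 35.6 J/K.

ΔS = 35.6 J/K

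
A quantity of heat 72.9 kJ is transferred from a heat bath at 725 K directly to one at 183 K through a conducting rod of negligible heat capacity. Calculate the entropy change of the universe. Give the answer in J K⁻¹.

ΔS_total = 298 J/K

ΔS_hot = −Q/T_H = −72900/725 = -100.6 J/K and ΔS_cold = +Q/T_C = 72900/183 = 398.4 J/K.
ΔS_total = -100.6 + 398.4 = 298 J/K, positive as the second law requires.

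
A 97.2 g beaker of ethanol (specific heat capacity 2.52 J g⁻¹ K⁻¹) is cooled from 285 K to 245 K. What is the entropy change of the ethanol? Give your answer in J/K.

ΔS = -37 J/K

ΔS = ∫dQ_rev/T = m c ln(T₂/T₁) = 97.2 × 2.52 × ln(245/285) = -37 J/K.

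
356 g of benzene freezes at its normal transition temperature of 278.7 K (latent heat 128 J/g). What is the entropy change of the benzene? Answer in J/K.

Heat released by the substance: Q = −mL = −356 × 128 = −45568 J.
At constant T, ΔS = Q_rev/T = −45568 / 278.7 = -164 J/K.

ΔS = -164 J/K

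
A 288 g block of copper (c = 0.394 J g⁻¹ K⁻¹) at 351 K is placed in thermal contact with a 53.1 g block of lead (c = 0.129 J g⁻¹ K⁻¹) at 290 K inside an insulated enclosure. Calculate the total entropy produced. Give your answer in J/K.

ΔS_total = 0.111 J/K

Energy balance: T_f = (m₁c₁T₁ + m₂c₂T₂)/(m₁c₁ + m₂c₂) = 347.53 K.
ΔS₁ = m₁c₁ ln(T_f/T₁) = 113.472 × ln(347.53/351) = -1.1283 J/K.
ΔS₂ = m₂c₂ ln(T_f/T₂) = 6.8499 × ln(347.53/290) = 1.2396 J/K.
ΔS_total = -1.1283 + 1.2396 = 0.111 J/K.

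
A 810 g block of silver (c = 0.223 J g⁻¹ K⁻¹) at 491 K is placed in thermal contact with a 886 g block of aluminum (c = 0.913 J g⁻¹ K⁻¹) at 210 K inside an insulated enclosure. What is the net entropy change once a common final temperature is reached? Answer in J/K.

Energy balance: T_f = (m₁c₁T₁ + m₂c₂T₂)/(m₁c₁ + m₂c₂) = 261.29 K.
ΔS₁ = m₁c₁ ln(T_f/T₁) = 180.63 × ln(261.29/491) = -113.94 J/K.
ΔS₂ = m₂c₂ ln(T_f/T₂) = 808.918 × ln(261.29/210) = 176.78 J/K.
ΔS_total = -113.94 + 176.78 = 62.8 J/K.

ΔS_total = 62.8 J/K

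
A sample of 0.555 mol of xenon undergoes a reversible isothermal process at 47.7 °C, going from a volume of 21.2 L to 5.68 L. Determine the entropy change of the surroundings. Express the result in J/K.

ΔS_surr = 6.08 J/K

For an isothermal ideal gas ΔS_gas = nR ln(V₂/V₁) = 0.555 × 8.314 × ln(5.68/21.2) = -6.08 J/K.
The process is reversible, so ΔS_surr = −ΔS_gas = 6.08 J/K and ΔS_universe = 0.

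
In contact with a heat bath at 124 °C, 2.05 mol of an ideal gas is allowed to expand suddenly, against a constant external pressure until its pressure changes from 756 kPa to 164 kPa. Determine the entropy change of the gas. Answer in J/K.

ΔS_gas = 26 J/K

Entropy is a state function, so ΔS_gas depends only on the end states.
For an isothermal ideal gas ΔS_gas = nR ln(P₁/P₂) = 2.05 × 8.314 × ln(756/164) = 26 J/K.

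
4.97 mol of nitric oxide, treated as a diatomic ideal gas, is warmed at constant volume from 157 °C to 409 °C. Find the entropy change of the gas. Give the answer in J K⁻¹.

ΔS = 47.6 J/K

In kelvin: T₁ = 430.15 K, T₂ = 682.15 K. At constant volume, ΔS = nC_V ln(T₂/T₁) with C_V = 5R/2 = 20.79 J mol⁻¹ K⁻¹.
ΔS = 4.97 × 20.79 × ln(682.15/430.15) = 47.6 J/K.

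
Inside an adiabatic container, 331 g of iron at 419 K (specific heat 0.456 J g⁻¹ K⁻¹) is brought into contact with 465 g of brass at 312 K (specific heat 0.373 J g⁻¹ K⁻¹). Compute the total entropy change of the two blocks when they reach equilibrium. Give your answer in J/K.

ΔS_total = 3.52 J/K

Energy balance: T_f = (m₁c₁T₁ + m₂c₂T₂)/(m₁c₁ + m₂c₂) = 361.79 K.
ΔS₁ = m₁c₁ ln(T_f/T₁) = 150.936 × ln(361.79/419) = -22.16 J/K.
ΔS₂ = m₂c₂ ln(T_f/T₂) = 173.445 × ln(361.79/312) = 25.68 J/K.
ΔS_total = -22.16 + 25.68 = 3.52 J/K.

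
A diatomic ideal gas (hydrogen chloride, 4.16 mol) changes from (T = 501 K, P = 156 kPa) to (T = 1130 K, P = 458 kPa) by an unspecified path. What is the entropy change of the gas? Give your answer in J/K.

ΔS = 61.2 J/K

ΔS = nC_p ln(T₂/T₁) − nR ln(P₂/P₁), with C_p = 7R/2 = 29.1 J mol⁻¹ K⁻¹ for a diatomic ideal gas.
ΔS = 4.16 × [29.1 × ln(1130/501) − 8.314 × ln(458/156)] = 61.2 J/K.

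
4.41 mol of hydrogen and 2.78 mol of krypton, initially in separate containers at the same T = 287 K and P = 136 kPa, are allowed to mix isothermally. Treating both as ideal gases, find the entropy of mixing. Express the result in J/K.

ΔS_mix = 39.9 J/K

Mole fractions: x_A = 4.41/7.19 = 0.613, x_B = 0.387.
ΔS_mix = −R(n_A ln x_A + n_B ln x_B) = −8.314 × (4.41 ln 0.613 + 2.78 ln 0.387) = 39.9 J/K.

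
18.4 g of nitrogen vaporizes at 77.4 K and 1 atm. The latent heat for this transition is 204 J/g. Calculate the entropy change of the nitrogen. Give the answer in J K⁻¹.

ΔS = 48.5 J/K

Heat absorbed by the substance: Q = mL = 18.4 × 204 = 3753.6 J.
At constant T, ΔS = Q_rev/T = 3753.6 / 77.4 = 48.5 J/K.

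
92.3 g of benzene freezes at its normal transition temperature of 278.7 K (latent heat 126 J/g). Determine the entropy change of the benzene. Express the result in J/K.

Heat released by the substance: Q = −mL = −92.3 × 126 = −11629.8 J.
At constant T, ΔS = Q_rev/T = −11629.8 / 278.7 = -41.7 J/K.

ΔS = -41.7 J/K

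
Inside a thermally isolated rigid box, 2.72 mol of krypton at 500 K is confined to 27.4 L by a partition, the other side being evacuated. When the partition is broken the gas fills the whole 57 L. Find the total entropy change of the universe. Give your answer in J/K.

ΔS_universe = 16.6 J/K

For an ideal gas in free expansion Q = 0 and W = 0, so T is unchanged.
Entropy is a state function; using a reversible isothermal path, ΔS_gas = nR ln(V₂/V₁) = 2.72 × 8.314 × ln(57/27.4) = 16.6 J/K.
The insulated surroundings exchange no heat, so ΔS_surr = 0 and ΔS_universe = ΔS_gas.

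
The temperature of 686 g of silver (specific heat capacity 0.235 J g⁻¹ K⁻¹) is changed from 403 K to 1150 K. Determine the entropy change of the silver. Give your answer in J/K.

ΔS = 169 J/K

ΔS = ∫dQ_rev/T = m c ln(T₂/T₁) = 686 × 0.235 × ln(1150/403) = 169 J/K.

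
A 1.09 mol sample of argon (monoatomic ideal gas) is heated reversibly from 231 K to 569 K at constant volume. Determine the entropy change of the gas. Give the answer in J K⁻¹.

ΔS = 12.3 J/K

At constant volume, ΔS = nC_V ln(T₂/T₁) with C_V = 3R/2 = 12.47 J mol⁻¹ K⁻¹.
ΔS = 1.09 × 12.47 × ln(569/231) = 12.3 J/K.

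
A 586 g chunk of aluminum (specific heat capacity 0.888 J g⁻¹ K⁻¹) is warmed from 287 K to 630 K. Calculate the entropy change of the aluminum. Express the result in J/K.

ΔS = 409 J/K

ΔS = ∫dQ_rev/T = m c ln(T₂/T₁) = 586 × 0.888 × ln(630/287) = 409 J/K.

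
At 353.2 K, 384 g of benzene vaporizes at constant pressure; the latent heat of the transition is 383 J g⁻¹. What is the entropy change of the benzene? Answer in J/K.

ΔS = 416 J/K

Heat absorbed by the substance: Q = mL = 384 × 383 = 147072 J.
At constant T, ΔS = Q_rev/T = 147072 / 353.2 = 416 J/K.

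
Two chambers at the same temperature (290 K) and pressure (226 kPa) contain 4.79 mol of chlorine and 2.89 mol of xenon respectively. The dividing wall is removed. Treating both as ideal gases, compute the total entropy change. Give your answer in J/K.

ΔS_mix = 42.3 J/K

Mole fractions: x_A = 4.79/7.68 = 0.624, x_B = 0.376.
ΔS_mix = −R(n_A ln x_A + n_B ln x_B) = −8.314 × (4.79 ln 0.624 + 2.89 ln 0.376) = 42.3 J/K.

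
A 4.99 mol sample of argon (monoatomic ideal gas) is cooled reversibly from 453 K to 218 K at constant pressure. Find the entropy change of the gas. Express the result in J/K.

ΔS = -75.9 J/K

At constant pressure, ΔS = nC_p ln(T₂/T₁) with C_p = 5R/2 = 20.79 J mol⁻¹ K⁻¹.
ΔS = 4.99 × 20.79 × ln(218/453) = -75.9 J/K.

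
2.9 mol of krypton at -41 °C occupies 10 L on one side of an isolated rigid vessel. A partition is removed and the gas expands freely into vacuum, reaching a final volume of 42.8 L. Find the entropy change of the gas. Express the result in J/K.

ΔS_gas = 35.1 J/K

For an ideal gas in free expansion Q = 0 and W = 0, so T is unchanged.
Entropy is a state function; using a reversible isothermal path, ΔS_gas = nR ln(V₂/V₁) = 2.9 × 8.314 × ln(42.8/10) = 35.1 J/K.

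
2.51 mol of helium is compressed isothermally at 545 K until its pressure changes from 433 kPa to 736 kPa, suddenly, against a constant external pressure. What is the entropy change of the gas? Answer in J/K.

Entropy is a state function, so ΔS_gas depends only on the end states.
For an isothermal ideal gas ΔS_gas = nR ln(P₁/P₂) = 2.51 × 8.314 × ln(433/736) = -11.1 J/K.

ΔS_gas = -11.1 J/K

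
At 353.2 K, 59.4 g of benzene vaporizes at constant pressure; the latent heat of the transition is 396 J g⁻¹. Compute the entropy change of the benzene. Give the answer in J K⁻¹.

ΔS = 66.6 J/K

Heat absorbed by the substance: Q = mL = 59.4 × 396 = 23522.4 J.
At constant T, ΔS = Q_rev/T = 23522.4 / 353.2 = 66.6 J/K.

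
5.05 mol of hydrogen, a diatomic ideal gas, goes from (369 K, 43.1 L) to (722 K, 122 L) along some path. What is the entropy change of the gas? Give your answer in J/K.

ΔS = 114 J/K

Entropy is a state function: ΔS = nC_V ln(T₂/T₁) + nR ln(V₂/V₁), with C_V = 5R/2 = 20.79 J mol⁻¹ K⁻¹ for a diatomic ideal gas.
ΔS = 5.05 × [20.79 × ln(722/369) + 8.314 × ln(122/43.1)] = 114 J/K.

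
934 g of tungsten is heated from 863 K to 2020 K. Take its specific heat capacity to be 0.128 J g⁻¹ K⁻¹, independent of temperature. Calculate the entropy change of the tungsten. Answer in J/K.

ΔS = 102 J/K

ΔS = ∫dQ_rev/T = m c ln(T₂/T₁) = 934 × 0.128 × ln(2020/863) = 102 J/K.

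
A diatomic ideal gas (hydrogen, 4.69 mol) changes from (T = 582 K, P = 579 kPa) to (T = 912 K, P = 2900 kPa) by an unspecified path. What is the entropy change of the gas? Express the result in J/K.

ΔS = nC_p ln(T₂/T₁) − nR ln(P₂/P₁), with C_p = 7R/2 = 29.1 J mol⁻¹ K⁻¹ for a diatomic ideal gas.
ΔS = 4.69 × [29.1 × ln(912/582) − 8.314 × ln(2900/579)] = -1.52 J/K.

ΔS = -1.52 J/K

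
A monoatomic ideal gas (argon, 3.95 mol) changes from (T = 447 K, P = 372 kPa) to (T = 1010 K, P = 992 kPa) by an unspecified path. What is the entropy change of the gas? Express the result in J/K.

ΔS = 34.7 J/K

ΔS = nC_p ln(T₂/T₁) − nR ln(P₂/P₁), with C_p = 5R/2 = 20.79 J mol⁻¹ K⁻¹ for a monoatomic ideal gas.
ΔS = 3.95 × [20.79 × ln(1010/447) − 8.314 × ln(992/372)] = 34.7 J/K.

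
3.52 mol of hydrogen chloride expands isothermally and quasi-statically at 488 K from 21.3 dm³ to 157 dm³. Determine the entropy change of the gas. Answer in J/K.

For an isothermal ideal gas ΔS_gas = nR ln(V₂/V₁) = 3.52 × 8.314 × ln(157/21.3) = 58.5 J/K.

ΔS_gas = 58.5 J/K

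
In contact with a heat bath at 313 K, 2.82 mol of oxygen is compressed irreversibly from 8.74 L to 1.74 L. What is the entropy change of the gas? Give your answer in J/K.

Entropy is a state function, so ΔS_gas depends only on the end states.
For an isothermal ideal gas ΔS_gas = nR ln(V₂/V₁) = 2.82 × 8.314 × ln(1.74/8.74) = -37.8 J/K.

ΔS_gas = -37.8 J/K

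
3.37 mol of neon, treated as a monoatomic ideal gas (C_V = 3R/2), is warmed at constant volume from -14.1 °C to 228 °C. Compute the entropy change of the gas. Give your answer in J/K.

ΔS = 27.7 J/K

In kelvin: T₁ = 259.05 K, T₂ = 501.15 K. At constant volume, ΔS = nC_V ln(T₂/T₁) with C_V = 3R/2 = 12.47 J mol⁻¹ K⁻¹.
ΔS = 3.37 × 12.47 × ln(501.15/259.05) = 27.7 J/K.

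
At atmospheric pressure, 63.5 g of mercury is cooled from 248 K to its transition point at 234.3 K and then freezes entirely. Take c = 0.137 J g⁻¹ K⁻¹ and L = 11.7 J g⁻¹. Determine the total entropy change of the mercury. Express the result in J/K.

ΔS = -3.67 J/K

Cooling step: ΔS₁ = m c ln(T_tr/T_i) = 63.5 × 0.137 × ln(234.3/248) = -0.4944 J/K.
Phase change: ΔS₂ = −mL/T_tr = −63.5 × 11.7 / 234.3 = -3.171 J/K.
ΔS_total = (-0.4944) + (-3.171) = -3.67 J/K.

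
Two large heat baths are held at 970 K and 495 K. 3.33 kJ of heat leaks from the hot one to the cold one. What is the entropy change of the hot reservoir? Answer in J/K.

The hot reservoir loses heat Q, so ΔS_hot = −Q/T_H = −3330/970 = -3.43 J/K.

ΔS_hot = -3.43 J/K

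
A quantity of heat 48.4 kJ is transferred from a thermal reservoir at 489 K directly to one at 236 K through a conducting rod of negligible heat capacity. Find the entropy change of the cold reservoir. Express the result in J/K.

The cold reservoir gains heat Q, so ΔS_cold = +Q/T_C = 48400/236 = 205 J/K.

ΔS_cold = 205 J/K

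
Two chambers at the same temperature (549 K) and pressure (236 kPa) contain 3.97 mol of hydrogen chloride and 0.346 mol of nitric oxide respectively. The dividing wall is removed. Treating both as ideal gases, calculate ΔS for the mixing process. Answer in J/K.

Mole fractions: x_A = 3.97/4.32 = 0.92, x_B = 0.0802.
ΔS_mix = −R(n_A ln x_A + n_B ln x_B) = −8.314 × (3.97 ln 0.92 + 0.346 ln 0.0802) = 10 J/K.

ΔS_mix = 10 J/K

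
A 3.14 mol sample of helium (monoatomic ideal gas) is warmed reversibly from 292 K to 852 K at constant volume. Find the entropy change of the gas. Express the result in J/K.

ΔS = 41.9 J/K

At constant volume, ΔS = nC_V ln(T₂/T₁) with C_V = 3R/2 = 12.47 J mol⁻¹ K⁻¹.
ΔS = 3.14 × 12.47 × ln(852/292) = 41.9 J/K.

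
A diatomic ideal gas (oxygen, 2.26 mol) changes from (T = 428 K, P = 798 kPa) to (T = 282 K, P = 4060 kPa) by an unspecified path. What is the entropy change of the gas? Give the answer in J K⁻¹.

ΔS = -58 J/K

ΔS = nC_p ln(T₂/T₁) − nR ln(P₂/P₁), with C_p = 7R/2 = 29.1 J mol⁻¹ K⁻¹ for a diatomic ideal gas.
ΔS = 2.26 × [29.1 × ln(282/428) − 8.314 × ln(4060/798)] = -58 J/K.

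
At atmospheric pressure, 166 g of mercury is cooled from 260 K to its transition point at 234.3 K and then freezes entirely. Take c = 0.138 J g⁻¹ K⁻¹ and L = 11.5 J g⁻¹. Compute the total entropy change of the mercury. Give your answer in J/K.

Cooling step: ΔS₁ = m c ln(T_tr/T_i) = 166 × 0.138 × ln(234.3/260) = -2.384 J/K.
Phase change: ΔS₂ = −mL/T_tr = −166 × 11.5 / 234.3 = -8.148 J/K.
ΔS_total = (-2.384) + (-8.148) = -10.5 J/K.

ΔS = -10.5 J/K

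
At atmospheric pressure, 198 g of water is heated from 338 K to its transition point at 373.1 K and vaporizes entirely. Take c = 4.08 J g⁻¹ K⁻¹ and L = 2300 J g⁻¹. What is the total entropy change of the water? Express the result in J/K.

Warming step: ΔS₁ = m c ln(T_tr/T_i) = 198 × 4.08 × ln(373.1/338) = 79.82 J/K.
Phase change: ΔS₂ = +mL/T_tr = 198 × 2300 / 373.1 = 1221 J/K.
ΔS_total = (79.82) + (1221) = 1300 J/K.

ΔS = 1300 J/K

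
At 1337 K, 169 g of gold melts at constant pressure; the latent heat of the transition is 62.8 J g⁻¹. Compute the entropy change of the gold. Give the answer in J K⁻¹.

Heat absorbed by the substance: Q = mL = 169 × 62.8 = 10613.2 J.
At constant T, ΔS = Q_rev/T = 10613.2 / 1337 = 7.94 J/K.

ΔS = 7.94 J/K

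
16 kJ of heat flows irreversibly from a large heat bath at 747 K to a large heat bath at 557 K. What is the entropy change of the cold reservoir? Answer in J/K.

The cold reservoir gains heat Q, so ΔS_cold = +Q/T_C = 16000/557 = 28.7 J/K.

ΔS_cold = 28.7 J/K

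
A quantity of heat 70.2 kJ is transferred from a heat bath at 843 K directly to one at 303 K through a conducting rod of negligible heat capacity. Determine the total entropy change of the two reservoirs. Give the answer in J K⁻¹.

ΔS_total = 148 J/K

ΔS_hot = −Q/T_H = −70200/843 = -83.27 J/K and ΔS_cold = +Q/T_C = 70200/303 = 231.7 J/K.
ΔS_total = -83.27 + 231.7 = 148 J/K, positive as the second law requires.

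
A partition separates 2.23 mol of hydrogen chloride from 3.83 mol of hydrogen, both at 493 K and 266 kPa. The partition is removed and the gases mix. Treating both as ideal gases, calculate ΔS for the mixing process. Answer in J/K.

ΔS_mix = 33.1 J/K

Mole fractions: x_A = 2.23/6.06 = 0.368, x_B = 0.632.
ΔS_mix = −R(n_A ln x_A + n_B ln x_B) = −8.314 × (2.23 ln 0.368 + 3.83 ln 0.632) = 33.1 J/K.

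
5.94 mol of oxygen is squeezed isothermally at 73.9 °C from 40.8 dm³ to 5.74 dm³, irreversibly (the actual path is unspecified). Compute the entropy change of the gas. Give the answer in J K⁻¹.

ΔS_gas = -96.9 J/K

Entropy is a state function, so ΔS_gas depends only on the end states.
For an isothermal ideal gas ΔS_gas = nR ln(V₂/V₁) = 5.94 × 8.314 × ln(5.74/40.8) = -96.9 J/K.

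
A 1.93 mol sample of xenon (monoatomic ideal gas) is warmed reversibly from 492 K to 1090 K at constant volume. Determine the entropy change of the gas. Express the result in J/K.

ΔS = 19.1 J/K

At constant volume, ΔS = nC_V ln(T₂/T₁) with C_V = 3R/2 = 12.47 J mol⁻¹ K⁻¹.
ΔS = 1.93 × 12.47 × ln(1090/492) = 19.1 J/K.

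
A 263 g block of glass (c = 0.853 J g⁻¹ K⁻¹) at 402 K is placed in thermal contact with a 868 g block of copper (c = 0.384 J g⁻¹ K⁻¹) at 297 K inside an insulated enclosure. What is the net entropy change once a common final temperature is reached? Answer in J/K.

ΔS_total = 6.24 J/K

Energy balance: T_f = (m₁c₁T₁ + m₂c₂T₂)/(m₁c₁ + m₂c₂) = 339.24 K.
ΔS₁ = m₁c₁ ln(T_f/T₁) = 224.339 × ln(339.24/402) = -38.08 J/K.
ΔS₂ = m₂c₂ ln(T_f/T₂) = 333.312 × ln(339.24/297) = 44.32 J/K.
ΔS_total = -38.08 + 44.32 = 6.24 J/K.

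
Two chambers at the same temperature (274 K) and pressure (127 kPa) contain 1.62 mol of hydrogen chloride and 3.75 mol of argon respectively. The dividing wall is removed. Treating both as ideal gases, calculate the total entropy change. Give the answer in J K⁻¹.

ΔS_mix = 27.3 J/K

Mole fractions: x_A = 1.62/5.37 = 0.302, x_B = 0.698.
ΔS_mix = −R(n_A ln x_A + n_B ln x_B) = −8.314 × (1.62 ln 0.302 + 3.75 ln 0.698) = 27.3 J/K.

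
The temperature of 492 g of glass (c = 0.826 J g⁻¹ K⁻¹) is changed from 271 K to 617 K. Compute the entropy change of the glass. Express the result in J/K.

ΔS = ∫dQ_rev/T = m c ln(T₂/T₁) = 492 × 0.826 × ln(617/271) = 334 J/K.

ΔS = 334 J/K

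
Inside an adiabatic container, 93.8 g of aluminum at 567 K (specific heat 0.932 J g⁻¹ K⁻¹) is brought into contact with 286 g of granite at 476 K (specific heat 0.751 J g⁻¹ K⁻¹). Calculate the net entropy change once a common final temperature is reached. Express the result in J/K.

Energy balance: T_f = (m₁c₁T₁ + m₂c₂T₂)/(m₁c₁ + m₂c₂) = 502.32 K.
ΔS₁ = m₁c₁ ln(T_f/T₁) = 87.4216 × ln(502.32/567) = -10.5879 J/K.
ΔS₂ = m₂c₂ ln(T_f/T₂) = 214.786 × ln(502.32/476) = 11.5615 J/K.
ΔS_total = -10.5879 + 11.5615 = 0.974 J/K.

ΔS_total = 0.974 J/K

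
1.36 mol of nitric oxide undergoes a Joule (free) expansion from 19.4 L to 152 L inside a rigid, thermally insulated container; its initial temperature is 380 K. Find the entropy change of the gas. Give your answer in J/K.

ΔS_gas = 23.3 J/K

For an ideal gas in free expansion Q = 0 and W = 0, so T is unchanged.
Entropy is a state function; using a reversible isothermal path, ΔS_gas = nR ln(V₂/V₁) = 1.36 × 8.314 × ln(152/19.4) = 23.3 J/K.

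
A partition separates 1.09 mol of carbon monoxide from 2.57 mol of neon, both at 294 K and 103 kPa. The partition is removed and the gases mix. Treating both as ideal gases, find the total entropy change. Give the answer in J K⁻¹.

Mole fractions: x_A = 1.09/3.66 = 0.298, x_B = 0.702.
ΔS_mix = −R(n_A ln x_A + n_B ln x_B) = −8.314 × (1.09 ln 0.298 + 2.57 ln 0.702) = 18.5 J/K.

ΔS_mix = 18.5 J/K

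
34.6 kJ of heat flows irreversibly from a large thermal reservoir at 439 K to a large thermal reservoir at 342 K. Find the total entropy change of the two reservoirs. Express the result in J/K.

ΔS_hot = −Q/T_H = −34600/439 = -78.82 J/K and ΔS_cold = +Q/T_C = 34600/342 = 101.2 J/K.
ΔS_total = -78.82 + 101.2 = 22.4 J/K, positive as the second law requires.

ΔS_total = 22.4 J/K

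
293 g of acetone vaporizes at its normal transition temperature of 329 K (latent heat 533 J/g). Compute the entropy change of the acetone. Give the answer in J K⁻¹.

ΔS = 475 J/K

Heat absorbed by the substance: Q = mL = 293 × 533 = 156169 J.
At constant T, ΔS = Q_rev/T = 156169 / 329 = 475 J/K.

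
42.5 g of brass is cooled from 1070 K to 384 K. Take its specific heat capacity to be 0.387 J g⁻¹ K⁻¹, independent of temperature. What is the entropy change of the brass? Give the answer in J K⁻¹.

ΔS = ∫dQ_rev/T = m c ln(T₂/T₁) = 42.5 × 0.387 × ln(384/1070) = -16.9 J/K.

ΔS = -16.9 J/K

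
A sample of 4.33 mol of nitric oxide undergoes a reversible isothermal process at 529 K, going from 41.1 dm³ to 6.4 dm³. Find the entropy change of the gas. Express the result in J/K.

For an isothermal ideal gas ΔS_gas = nR ln(V₂/V₁) = 4.33 × 8.314 × ln(6.4/41.1) = -66.9 J/K.

ΔS_gas = -66.9 J/K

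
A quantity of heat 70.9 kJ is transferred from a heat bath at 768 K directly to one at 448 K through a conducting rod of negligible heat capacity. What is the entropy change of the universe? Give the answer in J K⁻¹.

ΔS_hot = −Q/T_H = −70900/768 = -92.318 J/K and ΔS_cold = +Q/T_C = 70900/448 = 158.26 J/K.
ΔS_total = -92.318 + 158.26 = 65.9 J/K, positive as the second law requires.

ΔS_total = 65.9 J/K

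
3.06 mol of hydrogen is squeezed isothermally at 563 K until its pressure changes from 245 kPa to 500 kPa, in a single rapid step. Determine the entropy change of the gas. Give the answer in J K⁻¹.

ΔS_gas = -18.1 J/K

Entropy is a state function, so ΔS_gas depends only on the end states.
For an isothermal ideal gas ΔS_gas = nR ln(P₁/P₂) = 3.06 × 8.314 × ln(245/500) = -18.1 J/K.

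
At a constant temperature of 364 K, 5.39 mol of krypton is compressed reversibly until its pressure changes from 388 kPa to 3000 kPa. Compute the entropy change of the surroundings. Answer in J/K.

For an isothermal ideal gas ΔS_gas = nR ln(P₁/P₂) = 5.39 × 8.314 × ln(388/3000) = -91.7 J/K.
The process is reversible, so ΔS_surr = −ΔS_gas = 91.7 J/K and ΔS_universe = 0.

ΔS_surr = 91.7 J/K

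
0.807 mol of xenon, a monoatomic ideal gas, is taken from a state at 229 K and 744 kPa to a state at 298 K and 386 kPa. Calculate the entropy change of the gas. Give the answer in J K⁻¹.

ΔS = 8.82 J/K

ΔS = nC_p ln(T₂/T₁) − nR ln(P₂/P₁), with C_p = 5R/2 = 20.79 J mol⁻¹ K⁻¹ for a monoatomic ideal gas.
ΔS = 0.807 × [20.79 × ln(298/229) − 8.314 × ln(386/744)] = 8.82 J/K.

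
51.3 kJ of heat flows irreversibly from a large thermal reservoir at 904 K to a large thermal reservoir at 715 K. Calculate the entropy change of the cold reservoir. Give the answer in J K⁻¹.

The cold reservoir gains heat Q, so ΔS_cold = +Q/T_C = 51300/715 = 71.7 J/K.

ΔS_cold = 71.7 J/K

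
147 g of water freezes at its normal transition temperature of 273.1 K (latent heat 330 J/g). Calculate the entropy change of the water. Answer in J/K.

Heat released by the substance: Q = −mL = −147 × 330 = −48510 J.
At constant T, ΔS = Q_rev/T = −48510 / 273.1 = -178 J/K.

ΔS = -178 J/K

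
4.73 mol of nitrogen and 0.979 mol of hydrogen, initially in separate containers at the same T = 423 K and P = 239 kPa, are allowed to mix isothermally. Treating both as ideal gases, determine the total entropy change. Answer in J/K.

Mole fractions: x_A = 4.73/5.71 = 0.829, x_B = 0.171.
ΔS_mix = −R(n_A ln x_A + n_B ln x_B) = −8.314 × (4.73 ln 0.829 + 0.979 ln 0.171) = 21.7 J/K.

ΔS_mix = 21.7 J/K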